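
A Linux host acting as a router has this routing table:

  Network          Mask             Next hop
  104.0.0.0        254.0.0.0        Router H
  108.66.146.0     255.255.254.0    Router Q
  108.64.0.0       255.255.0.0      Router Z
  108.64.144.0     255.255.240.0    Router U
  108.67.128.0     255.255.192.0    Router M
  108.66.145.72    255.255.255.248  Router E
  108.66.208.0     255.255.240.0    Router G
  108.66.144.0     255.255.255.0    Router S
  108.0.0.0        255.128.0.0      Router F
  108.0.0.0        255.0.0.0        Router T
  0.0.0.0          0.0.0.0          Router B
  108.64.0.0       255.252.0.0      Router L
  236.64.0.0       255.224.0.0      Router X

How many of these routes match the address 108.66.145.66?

Prefixes containing 108.66.145.66:
  0.0.0.0/0 (default, matches everything)
  108.0.0.0/8 (108.0.0.0 - 108.255.255.255)
  108.0.0.0/9 (108.0.0.0 - 108.127.255.255)
  108.64.0.0/14 (108.64.0.0 - 108.67.255.255)
Total matching entries: 4.

4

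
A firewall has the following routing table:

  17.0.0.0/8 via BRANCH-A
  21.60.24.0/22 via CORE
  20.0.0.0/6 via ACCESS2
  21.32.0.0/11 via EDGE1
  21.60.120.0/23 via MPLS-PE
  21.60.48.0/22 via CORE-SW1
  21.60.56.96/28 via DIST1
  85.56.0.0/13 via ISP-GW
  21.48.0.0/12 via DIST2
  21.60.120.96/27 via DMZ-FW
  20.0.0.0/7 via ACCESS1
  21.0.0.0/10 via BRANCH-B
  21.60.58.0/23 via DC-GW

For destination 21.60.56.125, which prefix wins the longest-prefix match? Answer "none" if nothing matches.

Entries matching 21.60.56.125:
  20.0.0.0/6 (20.0.0.0 - 23.255.255.255)
  20.0.0.0/7 (20.0.0.0 - 21.255.255.255)
  21.0.0.0/10 (21.0.0.0 - 21.63.255.255)
  21.32.0.0/11 (21.32.0.0 - 21.63.255.255)
  21.48.0.0/12 (21.48.0.0 - 21.63.255.255)
Most specific is 21.48.0.0/12.

21.48.0.0/12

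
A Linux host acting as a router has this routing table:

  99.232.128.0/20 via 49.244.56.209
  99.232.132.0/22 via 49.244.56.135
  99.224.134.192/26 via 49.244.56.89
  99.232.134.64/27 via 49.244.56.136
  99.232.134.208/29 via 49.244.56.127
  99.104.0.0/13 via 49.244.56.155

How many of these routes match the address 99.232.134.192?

Prefixes containing 99.232.134.192:
  99.232.128.0/20 (99.232.128.0 - 99.232.143.255)
  99.232.132.0/22 (99.232.132.0 - 99.232.135.255)
Total matching entries: 2.

2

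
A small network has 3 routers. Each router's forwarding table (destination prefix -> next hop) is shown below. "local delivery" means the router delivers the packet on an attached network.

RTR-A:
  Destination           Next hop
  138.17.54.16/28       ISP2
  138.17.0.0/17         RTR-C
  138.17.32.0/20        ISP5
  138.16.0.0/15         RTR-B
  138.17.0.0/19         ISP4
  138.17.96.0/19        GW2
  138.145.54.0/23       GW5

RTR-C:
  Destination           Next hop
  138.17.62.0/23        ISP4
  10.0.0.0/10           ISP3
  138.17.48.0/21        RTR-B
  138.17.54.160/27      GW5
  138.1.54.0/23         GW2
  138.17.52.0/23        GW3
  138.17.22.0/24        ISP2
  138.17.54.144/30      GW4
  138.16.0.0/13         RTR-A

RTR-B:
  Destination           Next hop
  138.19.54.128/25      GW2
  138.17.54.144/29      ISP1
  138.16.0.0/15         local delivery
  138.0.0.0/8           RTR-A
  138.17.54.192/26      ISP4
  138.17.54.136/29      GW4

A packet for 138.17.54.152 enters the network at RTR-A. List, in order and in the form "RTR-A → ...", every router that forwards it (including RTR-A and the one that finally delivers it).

RTR-A → RTR-C → RTR-B

At RTR-A: longest match for 138.17.54.152 is 138.17.0.0/17 -> RTR-C
At RTR-C: longest match for 138.17.54.152 is 138.17.48.0/21 -> RTR-B
At RTR-B: longest match for 138.17.54.152 is 138.16.0.0/15 -> local delivery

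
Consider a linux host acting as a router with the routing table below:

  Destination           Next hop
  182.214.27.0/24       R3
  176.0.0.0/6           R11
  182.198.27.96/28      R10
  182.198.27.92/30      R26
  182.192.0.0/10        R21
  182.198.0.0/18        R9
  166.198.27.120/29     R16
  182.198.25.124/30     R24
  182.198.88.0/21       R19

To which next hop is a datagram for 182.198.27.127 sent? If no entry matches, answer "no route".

R9

Routes whose prefix contains 182.198.27.127:
  182.192.0.0/10 (182.192.0.0 - 182.255.255.255) -> R21
  182.198.0.0/18 (182.198.0.0 - 182.198.63.255) -> R9
More-specific entries that do NOT match:
  182.198.27.92/30 (182.198.27.92 - 182.198.27.95) does not contain 182.198.27.127
  182.198.25.124/30 (182.198.25.124 - 182.198.25.127) does not contain 182.198.27.127
  166.198.27.120/29 (166.198.27.120 - 166.198.27.127) does not contain 182.198.27.127
  182.198.27.96/28 (182.198.27.96 - 182.198.27.111) does not contain 182.198.27.127
  182.214.27.0/24 (182.214.27.0 - 182.214.27.255) does not contain 182.198.27.127
  182.198.88.0/21 (182.198.88.0 - 182.198.95.255) does not contain 182.198.27.127
Longest matching prefix is /18 -> next hop R9.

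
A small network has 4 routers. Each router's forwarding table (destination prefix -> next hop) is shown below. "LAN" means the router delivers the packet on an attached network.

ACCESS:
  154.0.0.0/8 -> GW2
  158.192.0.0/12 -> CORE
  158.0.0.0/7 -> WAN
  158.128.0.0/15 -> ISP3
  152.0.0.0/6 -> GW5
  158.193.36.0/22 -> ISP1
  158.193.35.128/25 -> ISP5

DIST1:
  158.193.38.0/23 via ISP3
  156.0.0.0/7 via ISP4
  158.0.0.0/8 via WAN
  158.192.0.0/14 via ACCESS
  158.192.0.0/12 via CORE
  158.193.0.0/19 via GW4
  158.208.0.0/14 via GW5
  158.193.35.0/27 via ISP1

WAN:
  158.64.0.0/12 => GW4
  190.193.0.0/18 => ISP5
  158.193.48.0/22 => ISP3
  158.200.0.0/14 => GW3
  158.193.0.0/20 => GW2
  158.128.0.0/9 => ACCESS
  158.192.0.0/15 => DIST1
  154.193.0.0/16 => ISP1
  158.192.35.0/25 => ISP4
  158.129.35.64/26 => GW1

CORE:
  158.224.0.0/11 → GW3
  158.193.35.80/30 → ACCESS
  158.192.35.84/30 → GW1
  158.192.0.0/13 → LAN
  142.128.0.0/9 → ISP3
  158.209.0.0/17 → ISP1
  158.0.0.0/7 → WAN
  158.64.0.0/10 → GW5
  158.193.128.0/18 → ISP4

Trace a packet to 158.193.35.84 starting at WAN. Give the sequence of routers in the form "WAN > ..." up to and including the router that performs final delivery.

WAN > DIST1 > ACCESS > CORE

At WAN: longest match for 158.193.35.84 is 158.192.0.0/15 -> DIST1
At DIST1: longest match for 158.193.35.84 is 158.192.0.0/14 -> ACCESS
At ACCESS: longest match for 158.193.35.84 is 158.192.0.0/12 -> CORE
At CORE: longest match for 158.193.35.84 is 158.192.0.0/13 -> LAN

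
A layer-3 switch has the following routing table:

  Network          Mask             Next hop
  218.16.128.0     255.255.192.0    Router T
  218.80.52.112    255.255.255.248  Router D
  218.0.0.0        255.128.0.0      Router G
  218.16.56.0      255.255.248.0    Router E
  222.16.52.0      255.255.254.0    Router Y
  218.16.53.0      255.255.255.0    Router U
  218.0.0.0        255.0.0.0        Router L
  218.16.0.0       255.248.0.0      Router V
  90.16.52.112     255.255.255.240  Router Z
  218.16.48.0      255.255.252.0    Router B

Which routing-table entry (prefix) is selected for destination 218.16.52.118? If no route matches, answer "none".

218.16.0.0/13

Entries matching 218.16.52.118:
  218.0.0.0/8 (218.0.0.0 - 218.255.255.255)
  218.0.0.0/9 (218.0.0.0 - 218.127.255.255)
  218.16.0.0/13 (218.16.0.0 - 218.23.255.255)
Most specific is 218.16.0.0/13.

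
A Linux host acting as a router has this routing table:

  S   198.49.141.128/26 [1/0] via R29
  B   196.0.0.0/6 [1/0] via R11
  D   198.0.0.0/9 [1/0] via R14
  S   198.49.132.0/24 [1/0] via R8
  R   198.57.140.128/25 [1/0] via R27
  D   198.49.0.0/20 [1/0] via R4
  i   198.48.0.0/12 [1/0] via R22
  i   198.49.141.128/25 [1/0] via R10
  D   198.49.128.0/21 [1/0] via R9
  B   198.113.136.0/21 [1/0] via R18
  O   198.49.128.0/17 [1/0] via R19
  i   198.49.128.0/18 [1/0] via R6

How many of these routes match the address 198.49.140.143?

5

Prefixes containing 198.49.140.143:
  196.0.0.0/6 (196.0.0.0 - 199.255.255.255)
  198.0.0.0/9 (198.0.0.0 - 198.127.255.255)
  198.48.0.0/12 (198.48.0.0 - 198.63.255.255)
  198.49.128.0/17 (198.49.128.0 - 198.49.255.255)
  198.49.128.0/18 (198.49.128.0 - 198.49.191.255)
Total matching entries: 5.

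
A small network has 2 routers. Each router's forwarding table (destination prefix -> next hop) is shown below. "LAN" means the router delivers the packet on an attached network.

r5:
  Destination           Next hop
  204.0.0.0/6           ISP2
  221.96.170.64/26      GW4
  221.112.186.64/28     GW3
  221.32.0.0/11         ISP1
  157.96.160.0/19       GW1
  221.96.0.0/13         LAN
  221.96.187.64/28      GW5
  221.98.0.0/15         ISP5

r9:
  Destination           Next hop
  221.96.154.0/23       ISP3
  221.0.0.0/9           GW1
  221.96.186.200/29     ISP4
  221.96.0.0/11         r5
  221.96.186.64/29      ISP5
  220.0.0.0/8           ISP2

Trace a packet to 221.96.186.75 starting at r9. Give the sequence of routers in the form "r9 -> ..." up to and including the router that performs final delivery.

r9 -> r5

At r9: longest match for 221.96.186.75 is 221.96.0.0/11 -> r5
At r5: longest match for 221.96.186.75 is 221.96.0.0/13 -> LAN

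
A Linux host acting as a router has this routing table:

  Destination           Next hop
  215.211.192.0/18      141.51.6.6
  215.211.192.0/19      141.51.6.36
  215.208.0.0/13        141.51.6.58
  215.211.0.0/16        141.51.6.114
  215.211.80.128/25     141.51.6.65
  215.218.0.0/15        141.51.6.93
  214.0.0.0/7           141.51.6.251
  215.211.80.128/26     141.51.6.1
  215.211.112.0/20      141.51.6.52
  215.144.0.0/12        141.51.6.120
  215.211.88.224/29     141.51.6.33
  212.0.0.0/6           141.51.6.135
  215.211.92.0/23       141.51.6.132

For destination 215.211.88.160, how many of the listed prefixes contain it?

4

Prefixes containing 215.211.88.160:
  212.0.0.0/6 (212.0.0.0 - 215.255.255.255)
  214.0.0.0/7 (214.0.0.0 - 215.255.255.255)
  215.208.0.0/13 (215.208.0.0 - 215.215.255.255)
  215.211.0.0/16 (215.211.0.0 - 215.211.255.255)
Total matching entries: 4.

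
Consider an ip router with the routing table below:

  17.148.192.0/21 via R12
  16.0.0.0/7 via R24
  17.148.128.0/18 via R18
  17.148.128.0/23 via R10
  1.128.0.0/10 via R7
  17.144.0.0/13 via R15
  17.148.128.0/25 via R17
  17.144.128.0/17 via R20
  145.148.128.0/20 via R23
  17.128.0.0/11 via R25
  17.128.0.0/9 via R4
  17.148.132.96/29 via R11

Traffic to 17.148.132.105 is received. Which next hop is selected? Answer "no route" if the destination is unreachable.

R18

Routes whose prefix contains 17.148.132.105:
  16.0.0.0/7 (16.0.0.0 - 17.255.255.255) -> R24
  17.128.0.0/9 (17.128.0.0 - 17.255.255.255) -> R4
  17.128.0.0/11 (17.128.0.0 - 17.159.255.255) -> R25
  17.144.0.0/13 (17.144.0.0 - 17.151.255.255) -> R15
  17.148.128.0/18 (17.148.128.0 - 17.148.191.255) -> R18
More-specific entries that do NOT match:
  17.148.132.96/29 (17.148.132.96 - 17.148.132.103) does not contain 17.148.132.105
  17.148.128.0/25 (17.148.128.0 - 17.148.128.127) does not contain 17.148.132.105
  17.148.128.0/23 (17.148.128.0 - 17.148.129.255) does not contain 17.148.132.105
  17.148.192.0/21 (17.148.192.0 - 17.148.199.255) does not contain 17.148.132.105
  145.148.128.0/20 (145.148.128.0 - 145.148.143.255) does not contain 17.148.132.105
Longest matching prefix is /18 -> next hop R18.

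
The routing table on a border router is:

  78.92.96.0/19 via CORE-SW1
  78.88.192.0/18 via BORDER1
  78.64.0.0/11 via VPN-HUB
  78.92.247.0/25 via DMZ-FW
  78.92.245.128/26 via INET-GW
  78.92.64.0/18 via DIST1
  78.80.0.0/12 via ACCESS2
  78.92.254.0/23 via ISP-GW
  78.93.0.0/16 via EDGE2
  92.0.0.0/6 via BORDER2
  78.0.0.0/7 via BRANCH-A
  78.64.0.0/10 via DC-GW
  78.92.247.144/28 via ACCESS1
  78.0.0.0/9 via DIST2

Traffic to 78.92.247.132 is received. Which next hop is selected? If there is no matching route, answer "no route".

ACCESS2

Routes whose prefix contains 78.92.247.132:
  78.0.0.0/7 (78.0.0.0 - 79.255.255.255) -> BRANCH-A
  78.0.0.0/9 (78.0.0.0 - 78.127.255.255) -> DIST2
  78.64.0.0/10 (78.64.0.0 - 78.127.255.255) -> DC-GW
  78.64.0.0/11 (78.64.0.0 - 78.95.255.255) -> VPN-HUB
  78.80.0.0/12 (78.80.0.0 - 78.95.255.255) -> ACCESS2
More-specific entries that do NOT match:
  78.92.247.144/28 (78.92.247.144 - 78.92.247.159) does not contain 78.92.247.132
  78.92.245.128/26 (78.92.245.128 - 78.92.245.191) does not contain 78.92.247.132
  78.92.247.0/25 (78.92.247.0 - 78.92.247.127) does not contain 78.92.247.132
  78.92.254.0/23 (78.92.254.0 - 78.92.255.255) does not contain 78.92.247.132
  78.92.96.0/19 (78.92.96.0 - 78.92.127.255) does not contain 78.92.247.132
  78.88.192.0/18 (78.88.192.0 - 78.88.255.255) does not contain 78.92.247.132
  78.92.64.0/18 (78.92.64.0 - 78.92.127.255) does not contain 78.92.247.132
  78.93.0.0/16 (78.93.0.0 - 78.93.255.255) does not contain 78.92.247.132
Longest matching prefix is /12 -> next hop ACCESS2.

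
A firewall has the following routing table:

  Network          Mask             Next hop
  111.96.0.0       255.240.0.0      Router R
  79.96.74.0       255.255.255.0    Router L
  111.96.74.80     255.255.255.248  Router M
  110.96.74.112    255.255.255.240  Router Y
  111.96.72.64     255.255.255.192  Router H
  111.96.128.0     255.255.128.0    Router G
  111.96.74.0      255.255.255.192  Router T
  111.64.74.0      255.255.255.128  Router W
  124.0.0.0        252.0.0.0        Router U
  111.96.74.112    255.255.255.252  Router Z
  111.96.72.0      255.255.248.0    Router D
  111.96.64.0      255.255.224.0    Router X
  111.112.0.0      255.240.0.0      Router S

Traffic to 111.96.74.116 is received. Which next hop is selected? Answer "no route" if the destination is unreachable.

Router D

Routes whose prefix contains 111.96.74.116:
  111.96.0.0/12 (111.96.0.0 - 111.111.255.255) -> Router R
  111.96.64.0/19 (111.96.64.0 - 111.96.95.255) -> Router X
  111.96.72.0/21 (111.96.72.0 - 111.96.79.255) -> Router D
More-specific entries that do NOT match:
  111.96.74.112/30 (111.96.74.112 - 111.96.74.115) does not contain 111.96.74.116
  111.96.74.80/29 (111.96.74.80 - 111.96.74.87) does not contain 111.96.74.116
  110.96.74.112/28 (110.96.74.112 - 110.96.74.127) does not contain 111.96.74.116
  111.96.72.64/26 (111.96.72.64 - 111.96.72.127) does not contain 111.96.74.116
  111.96.74.0/26 (111.96.74.0 - 111.96.74.63) does not contain 111.96.74.116
  111.64.74.0/25 (111.64.74.0 - 111.64.74.127) does not contain 111.96.74.116
  79.96.74.0/24 (79.96.74.0 - 79.96.74.255) does not contain 111.96.74.116
Longest matching prefix is /21 -> next hop Router D.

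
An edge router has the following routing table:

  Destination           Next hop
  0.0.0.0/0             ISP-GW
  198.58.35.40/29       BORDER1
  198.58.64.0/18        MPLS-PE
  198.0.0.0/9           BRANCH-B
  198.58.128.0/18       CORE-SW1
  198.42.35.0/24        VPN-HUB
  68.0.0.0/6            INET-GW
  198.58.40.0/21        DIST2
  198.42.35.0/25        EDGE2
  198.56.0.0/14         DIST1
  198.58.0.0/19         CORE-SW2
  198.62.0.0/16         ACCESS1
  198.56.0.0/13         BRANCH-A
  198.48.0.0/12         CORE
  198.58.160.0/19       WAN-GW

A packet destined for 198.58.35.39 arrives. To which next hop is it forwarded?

Routes whose prefix contains 198.58.35.39:
  0.0.0.0/0 (default, matches everything) -> ISP-GW
  198.0.0.0/9 (198.0.0.0 - 198.127.255.255) -> BRANCH-B
  198.48.0.0/12 (198.48.0.0 - 198.63.255.255) -> CORE
  198.56.0.0/13 (198.56.0.0 - 198.63.255.255) -> BRANCH-A
  198.56.0.0/14 (198.56.0.0 - 198.59.255.255) -> DIST1
More-specific entries that do NOT match:
  198.58.35.40/29 (198.58.35.40 - 198.58.35.47) does not contain 198.58.35.39
  198.42.35.0/25 (198.42.35.0 - 198.42.35.127) does not contain 198.58.35.39
  198.42.35.0/24 (198.42.35.0 - 198.42.35.255) does not contain 198.58.35.39
  198.58.40.0/21 (198.58.40.0 - 198.58.47.255) does not contain 198.58.35.39
  198.58.0.0/19 (198.58.0.0 - 198.58.31.255) does not contain 198.58.35.39
  198.58.160.0/19 (198.58.160.0 - 198.58.191.255) does not contain 198.58.35.39
  198.58.64.0/18 (198.58.64.0 - 198.58.127.255) does not contain 198.58.35.39
  198.58.128.0/18 (198.58.128.0 - 198.58.191.255) does not contain 198.58.35.39
  198.62.0.0/16 (198.62.0.0 - 198.62.255.255) does not contain 198.58.35.39
Longest matching prefix is /14 -> next hop DIST1.

DIST1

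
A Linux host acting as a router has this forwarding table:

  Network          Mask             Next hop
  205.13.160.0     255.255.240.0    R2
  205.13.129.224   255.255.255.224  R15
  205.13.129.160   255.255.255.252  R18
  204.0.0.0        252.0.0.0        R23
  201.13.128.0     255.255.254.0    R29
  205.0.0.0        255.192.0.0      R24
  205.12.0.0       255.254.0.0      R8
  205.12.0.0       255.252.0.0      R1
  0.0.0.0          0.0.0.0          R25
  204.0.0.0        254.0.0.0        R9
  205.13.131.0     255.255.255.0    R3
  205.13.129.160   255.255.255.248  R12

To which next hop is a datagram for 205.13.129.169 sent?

Routes whose prefix contains 205.13.129.169:
  0.0.0.0/0 (default, matches everything) -> R25
  204.0.0.0/6 (204.0.0.0 - 207.255.255.255) -> R23
  204.0.0.0/7 (204.0.0.0 - 205.255.255.255) -> R9
  205.0.0.0/10 (205.0.0.0 - 205.63.255.255) -> R24
  205.12.0.0/14 (205.12.0.0 - 205.15.255.255) -> R1
  205.12.0.0/15 (205.12.0.0 - 205.13.255.255) -> R8
More-specific entries that do NOT match:
  205.13.129.160/30 (205.13.129.160 - 205.13.129.163) does not contain 205.13.129.169
  205.13.129.160/29 (205.13.129.160 - 205.13.129.167) does not contain 205.13.129.169
  205.13.129.224/27 (205.13.129.224 - 205.13.129.255) does not contain 205.13.129.169
  205.13.131.0/24 (205.13.131.0 - 205.13.131.255) does not contain 205.13.129.169
  201.13.128.0/23 (201.13.128.0 - 201.13.129.255) does not contain 205.13.129.169
  205.13.160.0/20 (205.13.160.0 - 205.13.175.255) does not contain 205.13.129.169
Longest matching prefix is /15 -> next hop R8.

R8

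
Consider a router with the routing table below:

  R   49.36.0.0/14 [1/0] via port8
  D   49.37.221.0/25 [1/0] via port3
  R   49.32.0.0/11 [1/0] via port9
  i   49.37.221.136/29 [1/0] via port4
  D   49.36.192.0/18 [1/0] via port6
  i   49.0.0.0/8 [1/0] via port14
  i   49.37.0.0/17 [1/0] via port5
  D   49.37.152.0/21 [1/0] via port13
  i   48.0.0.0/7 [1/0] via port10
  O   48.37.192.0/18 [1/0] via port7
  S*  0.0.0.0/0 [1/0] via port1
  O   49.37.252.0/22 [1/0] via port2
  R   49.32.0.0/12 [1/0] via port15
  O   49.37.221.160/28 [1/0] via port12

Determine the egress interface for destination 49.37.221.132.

port8

Routes whose prefix contains 49.37.221.132:
  0.0.0.0/0 (default, matches everything) -> port1
  48.0.0.0/7 (48.0.0.0 - 49.255.255.255) -> port10
  49.0.0.0/8 (49.0.0.0 - 49.255.255.255) -> port14
  49.32.0.0/11 (49.32.0.0 - 49.63.255.255) -> port9
  49.32.0.0/12 (49.32.0.0 - 49.47.255.255) -> port15
  49.36.0.0/14 (49.36.0.0 - 49.39.255.255) -> port8
More-specific entries that do NOT match:
  49.37.221.136/29 (49.37.221.136 - 49.37.221.143) does not contain 49.37.221.132
  49.37.221.160/28 (49.37.221.160 - 49.37.221.175) does not contain 49.37.221.132
  49.37.221.0/25 (49.37.221.0 - 49.37.221.127) does not contain 49.37.221.132
  49.37.252.0/22 (49.37.252.0 - 49.37.255.255) does not contain 49.37.221.132
  49.37.152.0/21 (49.37.152.0 - 49.37.159.255) does not contain 49.37.221.132
  49.36.192.0/18 (49.36.192.0 - 49.36.255.255) does not contain 49.37.221.132
  48.37.192.0/18 (48.37.192.0 - 48.37.255.255) does not contain 49.37.221.132
  49.37.0.0/17 (49.37.0.0 - 49.37.127.255) does not contain 49.37.221.132
Longest matching prefix is /14 -> interface port8.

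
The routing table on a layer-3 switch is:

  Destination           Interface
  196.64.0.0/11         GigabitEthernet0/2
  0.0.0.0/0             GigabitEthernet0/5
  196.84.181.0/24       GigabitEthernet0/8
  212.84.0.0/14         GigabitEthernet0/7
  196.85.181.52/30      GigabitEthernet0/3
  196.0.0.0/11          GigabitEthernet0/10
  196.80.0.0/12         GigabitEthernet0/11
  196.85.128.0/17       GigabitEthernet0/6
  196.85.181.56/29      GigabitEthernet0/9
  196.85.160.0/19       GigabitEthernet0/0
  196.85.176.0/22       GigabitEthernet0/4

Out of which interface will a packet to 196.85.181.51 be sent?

GigabitEthernet0/0

Routes whose prefix contains 196.85.181.51:
  0.0.0.0/0 (default, matches everything) -> GigabitEthernet0/5
  196.64.0.0/11 (196.64.0.0 - 196.95.255.255) -> GigabitEthernet0/2
  196.80.0.0/12 (196.80.0.0 - 196.95.255.255) -> GigabitEthernet0/11
  196.85.128.0/17 (196.85.128.0 - 196.85.255.255) -> GigabitEthernet0/6
  196.85.160.0/19 (196.85.160.0 - 196.85.191.255) -> GigabitEthernet0/0
More-specific entries that do NOT match:
  196.85.181.52/30 (196.85.181.52 - 196.85.181.55) does not contain 196.85.181.51
  196.85.181.56/29 (196.85.181.56 - 196.85.181.63) does not contain 196.85.181.51
  196.84.181.0/24 (196.84.181.0 - 196.84.181.255) does not contain 196.85.181.51
  196.85.176.0/22 (196.85.176.0 - 196.85.179.255) does not contain 196.85.181.51
Longest matching prefix is /19 -> interface GigabitEthernet0/0.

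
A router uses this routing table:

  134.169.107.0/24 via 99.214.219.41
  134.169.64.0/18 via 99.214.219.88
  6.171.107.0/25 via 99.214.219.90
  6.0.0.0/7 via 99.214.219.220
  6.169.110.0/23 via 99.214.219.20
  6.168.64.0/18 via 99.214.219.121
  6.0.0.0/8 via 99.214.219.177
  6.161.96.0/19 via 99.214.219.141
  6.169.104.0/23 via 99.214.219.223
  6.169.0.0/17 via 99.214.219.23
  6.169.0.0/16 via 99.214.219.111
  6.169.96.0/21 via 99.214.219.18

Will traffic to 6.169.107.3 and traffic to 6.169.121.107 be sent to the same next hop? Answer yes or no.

yes

6.169.107.3: longest match 6.169.0.0/17 -> 99.214.219.23
6.169.121.107: longest match 6.169.0.0/17 -> 99.214.219.23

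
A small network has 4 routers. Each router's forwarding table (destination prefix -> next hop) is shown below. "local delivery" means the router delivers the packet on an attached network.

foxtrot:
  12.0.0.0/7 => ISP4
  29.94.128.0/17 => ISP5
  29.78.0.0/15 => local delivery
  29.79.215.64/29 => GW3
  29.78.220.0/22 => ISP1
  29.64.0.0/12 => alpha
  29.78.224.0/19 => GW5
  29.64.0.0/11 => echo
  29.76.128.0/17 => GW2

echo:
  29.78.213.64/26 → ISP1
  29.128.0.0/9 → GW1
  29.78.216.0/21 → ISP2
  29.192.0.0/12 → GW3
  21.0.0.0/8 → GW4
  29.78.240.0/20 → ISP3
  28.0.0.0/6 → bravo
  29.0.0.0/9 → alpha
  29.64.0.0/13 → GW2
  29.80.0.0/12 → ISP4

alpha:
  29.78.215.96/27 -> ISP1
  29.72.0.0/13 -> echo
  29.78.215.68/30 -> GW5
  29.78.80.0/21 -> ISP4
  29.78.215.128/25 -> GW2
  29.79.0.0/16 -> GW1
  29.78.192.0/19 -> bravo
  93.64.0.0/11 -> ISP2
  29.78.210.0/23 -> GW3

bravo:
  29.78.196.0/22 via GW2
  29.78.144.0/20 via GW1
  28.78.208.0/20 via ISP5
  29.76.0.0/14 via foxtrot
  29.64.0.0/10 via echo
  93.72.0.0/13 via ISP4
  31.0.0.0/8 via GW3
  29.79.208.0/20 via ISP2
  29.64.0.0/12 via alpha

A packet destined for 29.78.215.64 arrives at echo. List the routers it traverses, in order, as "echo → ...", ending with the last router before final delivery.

At echo: longest match for 29.78.215.64 is 29.0.0.0/9 -> alpha
At alpha: longest match for 29.78.215.64 is 29.78.192.0/19 -> bravo
At bravo: longest match for 29.78.215.64 is 29.76.0.0/14 -> foxtrot
At foxtrot: longest match for 29.78.215.64 is 29.78.0.0/15 -> local delivery

echo → alpha → bravo → foxtrot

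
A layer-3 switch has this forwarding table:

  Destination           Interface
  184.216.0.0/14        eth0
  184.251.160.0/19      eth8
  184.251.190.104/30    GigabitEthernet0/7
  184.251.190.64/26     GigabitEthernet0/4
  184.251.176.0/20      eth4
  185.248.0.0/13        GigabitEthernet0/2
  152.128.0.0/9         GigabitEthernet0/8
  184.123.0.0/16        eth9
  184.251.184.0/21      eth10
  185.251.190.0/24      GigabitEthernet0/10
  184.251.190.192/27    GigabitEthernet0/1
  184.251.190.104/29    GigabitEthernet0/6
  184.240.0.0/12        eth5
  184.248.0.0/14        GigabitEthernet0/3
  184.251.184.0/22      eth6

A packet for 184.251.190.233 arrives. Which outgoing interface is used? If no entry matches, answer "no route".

Routes whose prefix contains 184.251.190.233:
  184.240.0.0/12 (184.240.0.0 - 184.255.255.255) -> eth5
  184.248.0.0/14 (184.248.0.0 - 184.251.255.255) -> GigabitEthernet0/3
  184.251.160.0/19 (184.251.160.0 - 184.251.191.255) -> eth8
  184.251.176.0/20 (184.251.176.0 - 184.251.191.255) -> eth4
  184.251.184.0/21 (184.251.184.0 - 184.251.191.255) -> eth10
More-specific entries that do NOT match:
  184.251.190.104/30 (184.251.190.104 - 184.251.190.107) does not contain 184.251.190.233
  184.251.190.104/29 (184.251.190.104 - 184.251.190.111) does not contain 184.251.190.233
  184.251.190.192/27 (184.251.190.192 - 184.251.190.223) does not contain 184.251.190.233
  184.251.190.64/26 (184.251.190.64 - 184.251.190.127) does not contain 184.251.190.233
  185.251.190.0/24 (185.251.190.0 - 185.251.190.255) does not contain 184.251.190.233
  184.251.184.0/22 (184.251.184.0 - 184.251.187.255) does not contain 184.251.190.233
Longest matching prefix is /21 -> interface eth10.

eth10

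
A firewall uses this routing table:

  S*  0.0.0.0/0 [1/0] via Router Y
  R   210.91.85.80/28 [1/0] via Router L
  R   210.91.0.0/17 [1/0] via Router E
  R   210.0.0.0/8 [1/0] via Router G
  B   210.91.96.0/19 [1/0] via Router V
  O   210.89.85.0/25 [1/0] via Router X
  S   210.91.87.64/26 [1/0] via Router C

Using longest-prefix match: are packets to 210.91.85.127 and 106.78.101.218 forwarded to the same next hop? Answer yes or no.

210.91.85.127: longest match 210.91.0.0/17 -> Router E
106.78.101.218: longest match 0.0.0.0/0 -> Router Y

no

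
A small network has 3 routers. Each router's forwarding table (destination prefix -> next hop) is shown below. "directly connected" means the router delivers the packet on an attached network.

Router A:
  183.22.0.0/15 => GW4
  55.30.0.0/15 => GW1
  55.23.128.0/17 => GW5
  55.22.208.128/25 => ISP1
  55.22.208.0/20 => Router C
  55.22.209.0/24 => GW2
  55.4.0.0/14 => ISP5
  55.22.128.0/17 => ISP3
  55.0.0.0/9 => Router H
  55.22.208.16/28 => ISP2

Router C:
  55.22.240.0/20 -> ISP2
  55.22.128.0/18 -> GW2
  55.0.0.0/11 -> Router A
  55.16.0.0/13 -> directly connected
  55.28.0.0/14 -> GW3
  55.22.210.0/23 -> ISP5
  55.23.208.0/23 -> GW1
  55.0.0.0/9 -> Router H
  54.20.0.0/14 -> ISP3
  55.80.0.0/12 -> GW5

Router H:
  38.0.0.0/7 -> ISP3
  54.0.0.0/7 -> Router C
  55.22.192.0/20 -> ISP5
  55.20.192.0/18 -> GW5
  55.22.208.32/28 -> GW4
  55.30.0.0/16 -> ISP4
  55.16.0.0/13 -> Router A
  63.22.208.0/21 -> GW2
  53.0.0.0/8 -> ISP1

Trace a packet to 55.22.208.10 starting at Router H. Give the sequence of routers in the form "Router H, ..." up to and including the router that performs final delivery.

At Router H: longest match for 55.22.208.10 is 55.16.0.0/13 -> Router A
At Router A: longest match for 55.22.208.10 is 55.22.208.0/20 -> Router C
At Router C: longest match for 55.22.208.10 is 55.16.0.0/13 -> directly connected

Router H, Router A, Router C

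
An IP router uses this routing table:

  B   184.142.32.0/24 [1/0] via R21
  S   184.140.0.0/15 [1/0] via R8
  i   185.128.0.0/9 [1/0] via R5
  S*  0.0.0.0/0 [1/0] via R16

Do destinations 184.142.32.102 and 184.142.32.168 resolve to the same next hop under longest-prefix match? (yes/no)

184.142.32.102: longest match 184.142.32.0/24 -> R21
184.142.32.168: longest match 184.142.32.0/24 -> R21

yes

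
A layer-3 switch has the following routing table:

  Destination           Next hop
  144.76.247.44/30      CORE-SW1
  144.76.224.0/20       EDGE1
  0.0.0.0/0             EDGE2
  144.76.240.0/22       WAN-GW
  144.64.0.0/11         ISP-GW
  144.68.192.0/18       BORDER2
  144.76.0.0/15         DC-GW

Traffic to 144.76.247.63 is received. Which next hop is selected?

Routes whose prefix contains 144.76.247.63:
  0.0.0.0/0 (default, matches everything) -> EDGE2
  144.64.0.0/11 (144.64.0.0 - 144.95.255.255) -> ISP-GW
  144.76.0.0/15 (144.76.0.0 - 144.77.255.255) -> DC-GW
More-specific entries that do NOT match:
  144.76.247.44/30 (144.76.247.44 - 144.76.247.47) does not contain 144.76.247.63
  144.76.240.0/22 (144.76.240.0 - 144.76.243.255) does not contain 144.76.247.63
  144.76.224.0/20 (144.76.224.0 - 144.76.239.255) does not contain 144.76.247.63
  144.68.192.0/18 (144.68.192.0 - 144.68.255.255) does not contain 144.76.247.63
Longest matching prefix is /15 -> next hop DC-GW.

DC-GW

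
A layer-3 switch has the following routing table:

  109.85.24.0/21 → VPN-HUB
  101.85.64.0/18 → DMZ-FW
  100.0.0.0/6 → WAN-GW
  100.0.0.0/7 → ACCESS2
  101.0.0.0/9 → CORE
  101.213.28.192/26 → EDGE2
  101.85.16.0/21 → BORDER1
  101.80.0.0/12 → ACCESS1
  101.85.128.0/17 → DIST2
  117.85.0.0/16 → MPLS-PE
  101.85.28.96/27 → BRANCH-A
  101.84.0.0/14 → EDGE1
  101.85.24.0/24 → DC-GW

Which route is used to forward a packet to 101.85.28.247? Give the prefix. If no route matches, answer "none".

101.84.0.0/14

Entries matching 101.85.28.247:
  100.0.0.0/6 (100.0.0.0 - 103.255.255.255)
  100.0.0.0/7 (100.0.0.0 - 101.255.255.255)
  101.0.0.0/9 (101.0.0.0 - 101.127.255.255)
  101.80.0.0/12 (101.80.0.0 - 101.95.255.255)
  101.84.0.0/14 (101.84.0.0 - 101.87.255.255)
Most specific is 101.84.0.0/14.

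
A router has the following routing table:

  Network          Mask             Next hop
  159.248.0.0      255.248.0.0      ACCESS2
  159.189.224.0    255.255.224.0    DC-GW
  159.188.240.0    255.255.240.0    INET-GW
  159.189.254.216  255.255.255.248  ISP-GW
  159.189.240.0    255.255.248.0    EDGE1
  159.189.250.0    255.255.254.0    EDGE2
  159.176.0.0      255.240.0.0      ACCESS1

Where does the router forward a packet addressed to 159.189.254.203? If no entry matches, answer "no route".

Routes whose prefix contains 159.189.254.203:
  159.176.0.0/12 (159.176.0.0 - 159.191.255.255) -> ACCESS1
  159.189.224.0/19 (159.189.224.0 - 159.189.255.255) -> DC-GW
More-specific entries that do NOT match:
  159.189.254.216/29 (159.189.254.216 - 159.189.254.223) does not contain 159.189.254.203
  159.189.250.0/23 (159.189.250.0 - 159.189.251.255) does not contain 159.189.254.203
  159.189.240.0/21 (159.189.240.0 - 159.189.247.255) does not contain 159.189.254.203
  159.188.240.0/20 (159.188.240.0 - 159.188.255.255) does not contain 159.189.254.203
Longest matching prefix is /19 -> next hop DC-GW.

DC-GW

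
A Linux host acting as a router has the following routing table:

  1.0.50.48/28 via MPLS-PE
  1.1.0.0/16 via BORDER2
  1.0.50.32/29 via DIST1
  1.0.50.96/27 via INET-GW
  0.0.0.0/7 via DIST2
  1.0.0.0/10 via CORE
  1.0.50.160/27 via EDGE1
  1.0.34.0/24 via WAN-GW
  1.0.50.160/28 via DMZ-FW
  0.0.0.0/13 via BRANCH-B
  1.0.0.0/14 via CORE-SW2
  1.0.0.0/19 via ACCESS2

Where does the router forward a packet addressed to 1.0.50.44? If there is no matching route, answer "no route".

CORE-SW2

Routes whose prefix contains 1.0.50.44:
  0.0.0.0/7 (0.0.0.0 - 1.255.255.255) -> DIST2
  1.0.0.0/10 (1.0.0.0 - 1.63.255.255) -> CORE
  1.0.0.0/14 (1.0.0.0 - 1.3.255.255) -> CORE-SW2
More-specific entries that do NOT match:
  1.0.50.32/29 (1.0.50.32 - 1.0.50.39) does not contain 1.0.50.44
  1.0.50.48/28 (1.0.50.48 - 1.0.50.63) does not contain 1.0.50.44
  1.0.50.160/28 (1.0.50.160 - 1.0.50.175) does not contain 1.0.50.44
  1.0.50.96/27 (1.0.50.96 - 1.0.50.127) does not contain 1.0.50.44
  1.0.50.160/27 (1.0.50.160 - 1.0.50.191) does not contain 1.0.50.44
  1.0.34.0/24 (1.0.34.0 - 1.0.34.255) does not contain 1.0.50.44
  1.0.0.0/19 (1.0.0.0 - 1.0.31.255) does not contain 1.0.50.44
  1.1.0.0/16 (1.1.0.0 - 1.1.255.255) does not contain 1.0.50.44
Longest matching prefix is /14 -> next hop CORE-SW2.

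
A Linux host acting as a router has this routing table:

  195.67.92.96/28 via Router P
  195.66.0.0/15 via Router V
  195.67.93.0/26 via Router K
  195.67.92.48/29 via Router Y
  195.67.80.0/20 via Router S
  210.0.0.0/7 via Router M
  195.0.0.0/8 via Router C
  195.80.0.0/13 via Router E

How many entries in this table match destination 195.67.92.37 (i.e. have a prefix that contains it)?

3

Prefixes containing 195.67.92.37:
  195.0.0.0/8 (195.0.0.0 - 195.255.255.255)
  195.66.0.0/15 (195.66.0.0 - 195.67.255.255)
  195.67.80.0/20 (195.67.80.0 - 195.67.95.255)
Total matching entries: 3.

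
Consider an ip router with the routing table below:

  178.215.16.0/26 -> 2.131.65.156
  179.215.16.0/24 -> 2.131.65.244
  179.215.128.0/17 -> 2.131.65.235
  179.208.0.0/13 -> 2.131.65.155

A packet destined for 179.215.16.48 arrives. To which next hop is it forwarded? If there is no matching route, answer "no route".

Routes whose prefix contains 179.215.16.48:
  179.208.0.0/13 (179.208.0.0 - 179.215.255.255) -> 2.131.65.155
  179.215.16.0/24 (179.215.16.0 - 179.215.16.255) -> 2.131.65.244
More-specific entries that do NOT match:
  178.215.16.0/26 (178.215.16.0 - 178.215.16.63) does not contain 179.215.16.48
Longest matching prefix is /24 -> next hop 2.131.65.244.

2.131.65.244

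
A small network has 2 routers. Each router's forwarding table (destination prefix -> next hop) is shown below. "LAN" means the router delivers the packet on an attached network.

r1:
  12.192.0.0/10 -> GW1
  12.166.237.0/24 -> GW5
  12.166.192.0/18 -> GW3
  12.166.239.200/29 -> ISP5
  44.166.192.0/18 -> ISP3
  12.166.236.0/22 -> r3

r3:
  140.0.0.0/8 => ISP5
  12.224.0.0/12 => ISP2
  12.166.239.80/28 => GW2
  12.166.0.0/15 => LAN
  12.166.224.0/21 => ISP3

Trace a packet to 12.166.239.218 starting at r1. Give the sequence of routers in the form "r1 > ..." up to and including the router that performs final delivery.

At r1: longest match for 12.166.239.218 is 12.166.236.0/22 -> r3
At r3: longest match for 12.166.239.218 is 12.166.0.0/15 -> LAN

r1 > r3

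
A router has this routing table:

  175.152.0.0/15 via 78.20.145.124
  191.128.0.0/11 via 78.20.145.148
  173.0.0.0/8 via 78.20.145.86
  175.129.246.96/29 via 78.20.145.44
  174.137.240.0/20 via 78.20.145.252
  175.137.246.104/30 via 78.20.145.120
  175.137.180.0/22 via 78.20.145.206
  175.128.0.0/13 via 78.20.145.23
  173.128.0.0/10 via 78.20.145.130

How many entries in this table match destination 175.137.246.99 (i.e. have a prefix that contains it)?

0

No listed prefix contains 175.137.246.99.
Total matching entries: 0.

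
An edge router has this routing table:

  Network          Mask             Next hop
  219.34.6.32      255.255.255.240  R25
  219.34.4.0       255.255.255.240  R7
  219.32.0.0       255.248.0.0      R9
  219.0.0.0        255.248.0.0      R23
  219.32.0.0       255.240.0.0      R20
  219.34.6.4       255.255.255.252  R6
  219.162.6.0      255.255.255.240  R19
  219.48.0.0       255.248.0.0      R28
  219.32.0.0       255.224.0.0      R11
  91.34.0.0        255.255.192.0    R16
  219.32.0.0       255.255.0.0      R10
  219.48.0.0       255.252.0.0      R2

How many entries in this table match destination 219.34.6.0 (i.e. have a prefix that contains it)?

Prefixes containing 219.34.6.0:
  219.32.0.0/11 (219.32.0.0 - 219.63.255.255)
  219.32.0.0/12 (219.32.0.0 - 219.47.255.255)
  219.32.0.0/13 (219.32.0.0 - 219.39.255.255)
Total matching entries: 3.

3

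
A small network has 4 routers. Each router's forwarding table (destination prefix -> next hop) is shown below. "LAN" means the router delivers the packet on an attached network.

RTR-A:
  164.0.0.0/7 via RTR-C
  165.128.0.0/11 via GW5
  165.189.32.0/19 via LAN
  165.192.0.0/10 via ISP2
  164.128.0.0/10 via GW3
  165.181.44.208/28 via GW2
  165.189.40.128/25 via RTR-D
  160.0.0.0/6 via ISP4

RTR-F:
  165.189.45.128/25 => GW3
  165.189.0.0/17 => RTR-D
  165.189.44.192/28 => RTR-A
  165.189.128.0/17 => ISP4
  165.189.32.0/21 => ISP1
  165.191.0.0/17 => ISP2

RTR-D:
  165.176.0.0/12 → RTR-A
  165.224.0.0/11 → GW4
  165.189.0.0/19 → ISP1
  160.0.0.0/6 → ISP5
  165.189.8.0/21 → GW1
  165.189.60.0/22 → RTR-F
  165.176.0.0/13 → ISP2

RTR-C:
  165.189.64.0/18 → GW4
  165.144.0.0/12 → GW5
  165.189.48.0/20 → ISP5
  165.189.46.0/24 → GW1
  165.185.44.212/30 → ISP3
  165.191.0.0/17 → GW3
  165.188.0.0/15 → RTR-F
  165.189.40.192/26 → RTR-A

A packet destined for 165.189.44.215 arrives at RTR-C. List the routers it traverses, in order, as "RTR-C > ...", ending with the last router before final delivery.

At RTR-C: longest match for 165.189.44.215 is 165.188.0.0/15 -> RTR-F
At RTR-F: longest match for 165.189.44.215 is 165.189.0.0/17 -> RTR-D
At RTR-D: longest match for 165.189.44.215 is 165.176.0.0/12 -> RTR-A
At RTR-A: longest match for 165.189.44.215 is 165.189.32.0/19 -> LAN

RTR-C > RTR-F > RTR-D > RTR-A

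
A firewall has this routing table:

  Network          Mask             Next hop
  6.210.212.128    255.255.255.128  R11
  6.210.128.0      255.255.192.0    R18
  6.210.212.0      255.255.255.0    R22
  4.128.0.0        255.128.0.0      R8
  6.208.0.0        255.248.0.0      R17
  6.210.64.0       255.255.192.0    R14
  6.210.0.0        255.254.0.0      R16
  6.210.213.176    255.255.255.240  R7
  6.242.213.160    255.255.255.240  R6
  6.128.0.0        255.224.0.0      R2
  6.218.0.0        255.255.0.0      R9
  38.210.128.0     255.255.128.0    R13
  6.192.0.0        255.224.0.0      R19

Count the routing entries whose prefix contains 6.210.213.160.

Prefixes containing 6.210.213.160:
  6.192.0.0/11 (6.192.0.0 - 6.223.255.255)
  6.208.0.0/13 (6.208.0.0 - 6.215.255.255)
  6.210.0.0/15 (6.210.0.0 - 6.211.255.255)
Total matching entries: 3.

3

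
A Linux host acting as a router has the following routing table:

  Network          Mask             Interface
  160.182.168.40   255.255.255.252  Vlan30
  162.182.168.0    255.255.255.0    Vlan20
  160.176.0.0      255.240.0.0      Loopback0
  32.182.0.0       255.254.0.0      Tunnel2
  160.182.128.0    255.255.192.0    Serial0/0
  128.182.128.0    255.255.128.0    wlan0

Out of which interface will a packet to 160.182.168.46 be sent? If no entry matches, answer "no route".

Serial0/0

Routes whose prefix contains 160.182.168.46:
  160.176.0.0/12 (160.176.0.0 - 160.191.255.255) -> Loopback0
  160.182.128.0/18 (160.182.128.0 - 160.182.191.255) -> Serial0/0
More-specific entries that do NOT match:
  160.182.168.40/30 (160.182.168.40 - 160.182.168.43) does not contain 160.182.168.46
  162.182.168.0/24 (162.182.168.0 - 162.182.168.255) does not contain 160.182.168.46
Longest matching prefix is /18 -> interface Serial0/0.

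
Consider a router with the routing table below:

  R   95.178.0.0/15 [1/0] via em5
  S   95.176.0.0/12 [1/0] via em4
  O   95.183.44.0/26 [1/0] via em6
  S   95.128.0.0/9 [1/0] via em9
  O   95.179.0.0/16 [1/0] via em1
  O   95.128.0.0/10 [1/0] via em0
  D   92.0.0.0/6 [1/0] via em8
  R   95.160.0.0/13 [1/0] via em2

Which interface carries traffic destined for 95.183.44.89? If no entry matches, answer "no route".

em4

Routes whose prefix contains 95.183.44.89:
  92.0.0.0/6 (92.0.0.0 - 95.255.255.255) -> em8
  95.128.0.0/9 (95.128.0.0 - 95.255.255.255) -> em9
  95.128.0.0/10 (95.128.0.0 - 95.191.255.255) -> em0
  95.176.0.0/12 (95.176.0.0 - 95.191.255.255) -> em4
More-specific entries that do NOT match:
  95.183.44.0/26 (95.183.44.0 - 95.183.44.63) does not contain 95.183.44.89
  95.179.0.0/16 (95.179.0.0 - 95.179.255.255) does not contain 95.183.44.89
  95.178.0.0/15 (95.178.0.0 - 95.179.255.255) does not contain 95.183.44.89
  95.160.0.0/13 (95.160.0.0 - 95.167.255.255) does not contain 95.183.44.89
Longest matching prefix is /12 -> interface em4.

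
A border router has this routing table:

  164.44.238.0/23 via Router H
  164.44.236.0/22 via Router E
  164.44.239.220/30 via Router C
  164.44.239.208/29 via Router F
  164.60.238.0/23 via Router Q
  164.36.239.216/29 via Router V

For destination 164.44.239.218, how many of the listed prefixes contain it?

2

Prefixes containing 164.44.239.218:
  164.44.236.0/22 (164.44.236.0 - 164.44.239.255)
  164.44.238.0/23 (164.44.238.0 - 164.44.239.255)
Total matching entries: 2.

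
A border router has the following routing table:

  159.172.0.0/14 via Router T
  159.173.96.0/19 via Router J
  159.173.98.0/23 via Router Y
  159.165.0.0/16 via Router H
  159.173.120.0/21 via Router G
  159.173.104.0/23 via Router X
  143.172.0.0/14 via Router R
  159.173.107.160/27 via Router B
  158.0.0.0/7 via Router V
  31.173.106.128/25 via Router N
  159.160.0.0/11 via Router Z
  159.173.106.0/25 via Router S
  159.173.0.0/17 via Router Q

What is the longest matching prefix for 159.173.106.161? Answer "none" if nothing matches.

159.173.96.0/19

Entries matching 159.173.106.161:
  158.0.0.0/7 (158.0.0.0 - 159.255.255.255)
  159.160.0.0/11 (159.160.0.0 - 159.191.255.255)
  159.172.0.0/14 (159.172.0.0 - 159.175.255.255)
  159.173.0.0/17 (159.173.0.0 - 159.173.127.255)
  159.173.96.0/19 (159.173.96.0 - 159.173.127.255)
Most specific is 159.173.96.0/19.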